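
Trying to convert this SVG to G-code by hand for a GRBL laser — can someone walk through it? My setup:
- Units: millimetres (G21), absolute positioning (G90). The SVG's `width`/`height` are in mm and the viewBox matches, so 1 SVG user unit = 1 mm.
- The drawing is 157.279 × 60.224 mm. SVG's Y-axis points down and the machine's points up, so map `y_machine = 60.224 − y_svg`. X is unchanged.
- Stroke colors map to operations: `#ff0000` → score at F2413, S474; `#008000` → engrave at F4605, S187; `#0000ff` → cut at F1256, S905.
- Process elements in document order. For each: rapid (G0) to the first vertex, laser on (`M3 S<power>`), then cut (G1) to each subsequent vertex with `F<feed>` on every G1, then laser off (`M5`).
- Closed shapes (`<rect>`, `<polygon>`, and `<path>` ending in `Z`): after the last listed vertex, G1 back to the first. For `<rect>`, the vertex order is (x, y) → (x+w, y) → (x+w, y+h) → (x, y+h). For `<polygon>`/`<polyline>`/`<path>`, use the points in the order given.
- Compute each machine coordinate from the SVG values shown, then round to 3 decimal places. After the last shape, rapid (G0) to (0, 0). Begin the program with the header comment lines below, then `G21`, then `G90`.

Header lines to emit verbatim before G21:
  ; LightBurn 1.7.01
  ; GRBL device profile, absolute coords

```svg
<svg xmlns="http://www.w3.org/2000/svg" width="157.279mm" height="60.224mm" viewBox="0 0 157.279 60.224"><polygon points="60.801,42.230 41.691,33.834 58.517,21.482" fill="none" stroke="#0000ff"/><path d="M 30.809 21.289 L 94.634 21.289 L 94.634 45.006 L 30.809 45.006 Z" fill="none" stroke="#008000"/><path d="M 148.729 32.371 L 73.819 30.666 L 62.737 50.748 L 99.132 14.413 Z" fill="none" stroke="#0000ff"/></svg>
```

viewBox `0 0 157.279 60.224` with mm width/height → 1 unit = 1 mm. Flip: y_m = 60.224 − y_svg.

**Shape 1** — `<polygon>` regular polygon, stroke `#0000ff` → cut (S905, F1256). Machine vertices: (60.801,17.994) → (41.691,26.390) → (58.517,38.742) → (60.801,17.994). Closed: final G1 returns to the first vertex.

**Shape 2** — `<path>` rectangle, stroke `#008000` → engrave (S187, F4605). Machine vertices: (30.809,38.935) → (94.634,38.935) → (94.634,15.218) → (30.809,15.218) → (30.809,38.935). Closed: final G1 returns to the first vertex.

**Shape 3** — `<path>` closed polygon, stroke `#0000ff` → cut (S905, F1256). Machine vertices: (148.729,27.853) → (73.819,29.558) → (62.737,9.476) → (99.132,45.811) → (148.729,27.853). Closed: final G1 returns to the first vertex.

; LightBurn 1.7.01
; GRBL device profile, absolute coords
G21
G90
G0 X60.801 Y17.994
M3 S905
G1 X41.691 Y26.390 F1256
G1 X58.517 Y38.742 F1256
G1 X60.801 Y17.994 F1256
M5
G0 X30.809 Y38.935
M3 S187
G1 X94.634 Y38.935 F4605
G1 X94.634 Y15.218 F4605
G1 X30.809 Y15.218 F4605
G1 X30.809 Y38.935 F4605
M5
G0 X148.729 Y27.853
M3 S905
G1 X73.819 Y29.558 F1256
G1 X62.737 Y9.476 F1256
G1 X99.132 Y45.811 F1256
G1 X148.729 Y27.853 F1256
M5
G0 X0.000 Y0.000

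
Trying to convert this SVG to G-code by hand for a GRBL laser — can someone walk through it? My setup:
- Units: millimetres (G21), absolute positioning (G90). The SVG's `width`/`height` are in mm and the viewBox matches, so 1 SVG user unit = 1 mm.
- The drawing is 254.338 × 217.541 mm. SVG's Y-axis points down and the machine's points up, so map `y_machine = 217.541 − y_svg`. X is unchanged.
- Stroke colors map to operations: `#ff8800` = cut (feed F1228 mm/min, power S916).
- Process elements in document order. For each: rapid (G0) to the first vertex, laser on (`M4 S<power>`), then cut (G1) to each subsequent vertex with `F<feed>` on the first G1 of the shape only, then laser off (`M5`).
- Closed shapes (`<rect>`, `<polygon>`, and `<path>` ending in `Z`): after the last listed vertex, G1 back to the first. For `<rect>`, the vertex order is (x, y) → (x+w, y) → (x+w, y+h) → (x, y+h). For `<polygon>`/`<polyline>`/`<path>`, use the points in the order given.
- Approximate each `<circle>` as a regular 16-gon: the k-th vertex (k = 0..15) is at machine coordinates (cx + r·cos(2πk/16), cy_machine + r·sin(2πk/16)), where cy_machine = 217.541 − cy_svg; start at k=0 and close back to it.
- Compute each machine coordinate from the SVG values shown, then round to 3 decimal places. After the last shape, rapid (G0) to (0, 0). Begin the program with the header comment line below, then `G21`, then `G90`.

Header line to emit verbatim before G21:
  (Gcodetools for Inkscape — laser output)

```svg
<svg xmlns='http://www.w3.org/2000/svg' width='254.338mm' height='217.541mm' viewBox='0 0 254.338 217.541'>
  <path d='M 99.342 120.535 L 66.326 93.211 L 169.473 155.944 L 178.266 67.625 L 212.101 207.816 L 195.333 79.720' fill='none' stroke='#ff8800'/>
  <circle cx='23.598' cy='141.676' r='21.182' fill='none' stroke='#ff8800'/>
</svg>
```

1 u = 1 mm; y_m = 217.541 − y.

[1] `<path>` open polyline, #ff8800→cut S916 F1228: (99.342,97.006) → (66.326,124.330) → (169.473,61.597) → (178.266,149.916) → (212.101,9.725) → (195.333,137.821)

[2] `<circle>` circle, #ff8800→cut S916 F1228: (44.780,75.865) → (43.168,83.971) → (38.576,90.843) → (31.704,95.435) → (23.598,97.047) → (15.492,95.435) → (8.620,90.843) → (4.028,83.971) → (2.416,75.865) → (4.028,67.759) → (8.620,60.887) → (15.492,56.295) → (23.598,54.683) → (31.704,56.295) → (38.576,60.887) → (43.168,67.759) → (44.780,75.865) (closed)

(Gcodetools for Inkscape — laser output)
G21
G90
G0 X99.342 Y97.006
M4 S916
G1 X66.326 Y124.330 F1228
G1 X169.473 Y61.597
G1 X178.266 Y149.916
G1 X212.101 Y9.725
G1 X195.333 Y137.821
M5
G0 X44.780 Y75.865
M4 S916
G1 X43.168 Y83.971 F1228
G1 X38.576 Y90.843
G1 X31.704 Y95.435
G1 X23.598 Y97.047
G1 X15.492 Y95.435
G1 X8.620 Y90.843
G1 X4.028 Y83.971
G1 X2.416 Y75.865
G1 X4.028 Y67.759
G1 X8.620 Y60.887
G1 X15.492 Y56.295
G1 X23.598 Y54.683
G1 X31.704 Y56.295
G1 X38.576 Y60.887
G1 X43.168 Y67.759
G1 X44.780 Y75.865
M5
G0 X0.000 Y0.000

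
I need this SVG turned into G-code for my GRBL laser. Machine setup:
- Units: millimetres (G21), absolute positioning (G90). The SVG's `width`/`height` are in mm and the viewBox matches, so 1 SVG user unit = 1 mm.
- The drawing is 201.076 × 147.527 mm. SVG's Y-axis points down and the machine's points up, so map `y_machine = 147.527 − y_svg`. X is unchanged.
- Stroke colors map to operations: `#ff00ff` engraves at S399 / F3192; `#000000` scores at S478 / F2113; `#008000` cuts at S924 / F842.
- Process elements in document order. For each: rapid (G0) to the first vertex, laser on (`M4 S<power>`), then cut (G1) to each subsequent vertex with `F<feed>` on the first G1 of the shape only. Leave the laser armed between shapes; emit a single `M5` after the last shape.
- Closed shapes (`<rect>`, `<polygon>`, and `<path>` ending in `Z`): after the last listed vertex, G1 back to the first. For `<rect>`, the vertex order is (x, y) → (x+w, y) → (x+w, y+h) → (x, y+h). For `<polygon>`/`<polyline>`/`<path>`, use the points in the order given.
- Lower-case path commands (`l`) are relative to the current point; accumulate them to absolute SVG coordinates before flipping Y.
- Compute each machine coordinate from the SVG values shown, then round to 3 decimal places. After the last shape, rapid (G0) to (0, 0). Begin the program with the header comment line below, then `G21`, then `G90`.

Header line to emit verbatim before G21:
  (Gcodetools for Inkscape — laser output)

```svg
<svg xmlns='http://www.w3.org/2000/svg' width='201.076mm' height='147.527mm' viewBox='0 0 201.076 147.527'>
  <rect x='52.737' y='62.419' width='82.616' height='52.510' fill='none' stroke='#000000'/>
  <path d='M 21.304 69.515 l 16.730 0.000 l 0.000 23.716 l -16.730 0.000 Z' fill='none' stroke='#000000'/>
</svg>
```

(Gcodetools for Inkscape — laser output)
G21
G90
G0 X52.737 Y85.108
M4 S478
G1 X135.353 Y85.108 F2113
G1 X135.353 Y32.598
G1 X52.737 Y32.598
G1 X52.737 Y85.108
G0 X21.304 Y78.012
M4 S478
G1 X38.034 Y78.012 F2113
G1 X38.034 Y54.296
G1 X21.304 Y54.296
G1 X21.304 Y78.012
M5
G0 X0.000 Y0.000

viewBox `0 0 201.076 147.527` with mm width/height → 1 unit = 1 mm. Flip: y_m = 147.527 − y_svg.

**Shape 1** — `<rect>` rectangle, stroke `#000000` → score (S478, F2113). Machine vertices: (52.737,85.108) → (135.353,85.108) → (135.353,32.598) → (52.737,32.598) → (52.737,85.108). Closed: final G1 returns to the first vertex.

**Shape 2** — `<path>` rectangle, stroke `#000000` → score (S478, F2113). Machine vertices: (21.304,78.012) → (38.034,78.012) → (38.034,54.296) → (21.304,54.296) → (21.304,78.012). Closed: final G1 returns to the first vertex.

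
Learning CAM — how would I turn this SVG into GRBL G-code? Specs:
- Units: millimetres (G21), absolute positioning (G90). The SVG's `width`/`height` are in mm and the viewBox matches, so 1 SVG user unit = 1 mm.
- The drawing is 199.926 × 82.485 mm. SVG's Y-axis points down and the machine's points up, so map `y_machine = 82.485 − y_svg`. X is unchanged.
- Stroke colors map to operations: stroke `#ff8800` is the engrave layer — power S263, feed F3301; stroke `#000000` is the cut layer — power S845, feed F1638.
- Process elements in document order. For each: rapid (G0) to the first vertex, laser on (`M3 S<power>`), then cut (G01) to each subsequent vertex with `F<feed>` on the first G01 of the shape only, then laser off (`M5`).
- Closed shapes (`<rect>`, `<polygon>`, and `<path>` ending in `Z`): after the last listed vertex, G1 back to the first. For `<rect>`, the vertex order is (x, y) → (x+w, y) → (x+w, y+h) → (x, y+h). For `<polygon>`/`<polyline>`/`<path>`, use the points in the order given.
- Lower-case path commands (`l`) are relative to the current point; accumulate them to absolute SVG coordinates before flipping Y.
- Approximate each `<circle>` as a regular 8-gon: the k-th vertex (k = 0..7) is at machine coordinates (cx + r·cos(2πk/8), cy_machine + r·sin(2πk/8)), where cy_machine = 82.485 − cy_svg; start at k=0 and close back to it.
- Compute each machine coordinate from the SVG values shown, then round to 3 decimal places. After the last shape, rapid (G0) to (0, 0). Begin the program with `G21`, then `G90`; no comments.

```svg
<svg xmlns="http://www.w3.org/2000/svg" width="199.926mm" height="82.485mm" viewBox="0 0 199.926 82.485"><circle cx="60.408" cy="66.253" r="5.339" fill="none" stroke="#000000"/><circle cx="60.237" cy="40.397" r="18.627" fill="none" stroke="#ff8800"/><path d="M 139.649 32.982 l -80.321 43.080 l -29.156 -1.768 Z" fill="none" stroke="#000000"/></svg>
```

G21
G90
G0 X65.747 Y16.232
M3 S845
G01 X64.183 Y20.007 F1638
G01 X60.408 Y21.571
G01 X56.633 Y20.007
G01 X55.069 Y16.232
G01 X56.633 Y12.457
G01 X60.408 Y10.893
G01 X64.183 Y12.457
G01 X65.747 Y16.232
M5
G0 X78.864 Y42.088
M3 S263
G01 X73.408 Y55.259 F3301
G01 X60.237 Y60.715
G01 X47.066 Y55.259
G01 X41.610 Y42.088
G01 X47.066 Y28.917
G01 X60.237 Y23.461
G01 X73.408 Y28.917
G01 X78.864 Y42.088
M5
G0 X139.649 Y49.503
M3 S845
G01 X59.328 Y6.423 F1638
G01 X30.172 Y8.191
G01 X139.649 Y49.503
M5
G0 X0.000 Y0.000

1 u = 1 mm; y_m = 82.485 − y.

[1] `<circle>` circle, #000000→cut S845 F1638: (65.747,16.232) → (64.183,20.007) → (60.408,21.571) → (56.633,20.007) → (55.069,16.232) → (56.633,12.457) → (60.408,10.893) → (64.183,12.457) → (65.747,16.232) (closed)

[2] `<circle>` circle, #ff8800→engrave S263 F3301: (78.864,42.088) → (73.408,55.259) → (60.237,60.715) → (47.066,55.259) → (41.610,42.088) → (47.066,28.917) → (60.237,23.461) → (73.408,28.917) → (78.864,42.088) (closed)

[3] `<path>` closed polygon, #000000→cut S845 F1638: (139.649,49.503) → (59.328,6.423) → (30.172,8.191) → (139.649,49.503) (closed)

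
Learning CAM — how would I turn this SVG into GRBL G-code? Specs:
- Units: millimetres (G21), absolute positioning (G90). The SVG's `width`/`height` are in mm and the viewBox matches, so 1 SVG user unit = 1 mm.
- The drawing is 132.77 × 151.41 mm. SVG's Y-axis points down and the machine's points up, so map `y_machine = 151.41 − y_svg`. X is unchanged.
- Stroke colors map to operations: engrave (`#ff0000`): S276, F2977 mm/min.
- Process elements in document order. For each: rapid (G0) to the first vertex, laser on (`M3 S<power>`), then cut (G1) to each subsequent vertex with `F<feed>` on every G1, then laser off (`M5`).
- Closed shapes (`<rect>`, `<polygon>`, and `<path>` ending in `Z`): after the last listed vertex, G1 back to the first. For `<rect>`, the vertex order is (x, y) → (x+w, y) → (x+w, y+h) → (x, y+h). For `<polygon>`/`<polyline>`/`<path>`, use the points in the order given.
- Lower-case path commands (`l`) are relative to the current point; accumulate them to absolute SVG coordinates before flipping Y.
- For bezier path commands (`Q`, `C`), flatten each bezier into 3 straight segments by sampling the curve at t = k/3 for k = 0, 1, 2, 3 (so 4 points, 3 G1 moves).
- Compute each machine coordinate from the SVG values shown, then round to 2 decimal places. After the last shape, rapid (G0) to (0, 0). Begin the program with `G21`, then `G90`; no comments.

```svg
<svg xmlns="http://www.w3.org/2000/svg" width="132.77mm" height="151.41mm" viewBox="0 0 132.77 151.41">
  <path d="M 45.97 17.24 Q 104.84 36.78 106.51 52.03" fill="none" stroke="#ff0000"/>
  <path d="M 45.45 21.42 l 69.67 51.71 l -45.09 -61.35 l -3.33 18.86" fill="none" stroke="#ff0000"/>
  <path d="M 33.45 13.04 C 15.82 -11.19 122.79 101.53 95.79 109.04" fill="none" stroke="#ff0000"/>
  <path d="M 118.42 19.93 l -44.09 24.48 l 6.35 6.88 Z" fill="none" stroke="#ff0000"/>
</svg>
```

Since the viewBox matches the mm dimensions, user units are millimetres directly. The only transform is the Y-flip y_m = 151.41 − y_svg.

Shape 1 is a quadratic bezier drawn with `<path>`. Its stroke #ff0000 means engrave at S276, F2977. After flipping Y the toolpath is (45.97,134.17) → (78.86,121.62) → (99.04,110.02) → (106.51,99.38).

Shape 2 is a open polyline drawn with `<path>`. Its stroke #ff0000 means engrave at S276, F2977. After flipping Y the toolpath is (45.45,129.99) → (115.12,78.28) → (70.03,139.63) → (66.70,120.77).

Shape 3 is a cubic bezier drawn with `<path>`. Its stroke #ff0000 means engrave at S276, F2977. After flipping Y the toolpath is (33.45,138.37) → (47.78,125.92) → (87.71,75.98) → (95.79,42.37).

Shape 4 is a closed polygon drawn with `<path>`. Its stroke #ff0000 means engrave at S276, F2977. After flipping Y the toolpath is (118.42,131.48) → (74.33,107.00) → (80.68,100.12) → (118.42,131.48), returning to the start.

G21
G90
G0 X45.97 Y134.17
M3 S276
G1 X78.86 Y121.62 F2977
G1 X99.04 Y110.02 F2977
G1 X106.51 Y99.38 F2977
M5
G0 X45.45 Y129.99
M3 S276
G1 X115.12 Y78.28 F2977
G1 X70.03 Y139.63 F2977
G1 X66.70 Y120.77 F2977
M5
G0 X33.45 Y138.37
M3 S276
G1 X47.78 Y125.92 F2977
G1 X87.71 Y75.98 F2977
G1 X95.79 Y42.37 F2977
M5
G0 X118.42 Y131.48
M3 S276
G1 X74.33 Y107.00 F2977
G1 X80.68 Y100.12 F2977
G1 X118.42 Y131.48 F2977
M5
G0 X0.00 Y0.00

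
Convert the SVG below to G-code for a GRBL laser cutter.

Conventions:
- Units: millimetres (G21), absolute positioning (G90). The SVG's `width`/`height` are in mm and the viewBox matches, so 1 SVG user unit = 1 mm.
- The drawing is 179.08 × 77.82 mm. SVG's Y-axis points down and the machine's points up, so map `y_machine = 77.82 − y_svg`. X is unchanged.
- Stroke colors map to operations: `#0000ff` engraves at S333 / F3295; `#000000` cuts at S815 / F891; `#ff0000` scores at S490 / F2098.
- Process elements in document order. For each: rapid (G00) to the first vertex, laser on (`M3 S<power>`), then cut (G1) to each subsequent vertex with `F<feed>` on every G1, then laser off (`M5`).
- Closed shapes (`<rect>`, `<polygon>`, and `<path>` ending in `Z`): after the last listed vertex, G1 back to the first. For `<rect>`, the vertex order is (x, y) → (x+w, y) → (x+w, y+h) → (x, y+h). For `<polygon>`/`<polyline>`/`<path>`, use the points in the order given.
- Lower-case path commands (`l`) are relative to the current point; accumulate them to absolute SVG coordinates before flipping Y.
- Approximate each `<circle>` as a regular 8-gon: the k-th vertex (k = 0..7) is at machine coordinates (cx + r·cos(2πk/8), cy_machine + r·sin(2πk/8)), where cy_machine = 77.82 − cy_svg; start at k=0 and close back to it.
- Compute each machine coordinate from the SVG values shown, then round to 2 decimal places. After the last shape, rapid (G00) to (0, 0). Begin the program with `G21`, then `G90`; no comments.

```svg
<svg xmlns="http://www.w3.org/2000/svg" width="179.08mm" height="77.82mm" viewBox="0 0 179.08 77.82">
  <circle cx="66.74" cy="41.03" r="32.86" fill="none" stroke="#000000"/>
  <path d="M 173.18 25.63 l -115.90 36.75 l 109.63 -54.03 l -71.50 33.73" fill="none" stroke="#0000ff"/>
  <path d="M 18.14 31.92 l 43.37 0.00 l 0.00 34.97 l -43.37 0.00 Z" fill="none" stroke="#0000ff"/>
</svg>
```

G21
G90
G00 X99.60 Y36.79
M3 S815
G1 X89.98 Y60.03 F891
G1 X66.74 Y69.65 F891
G1 X43.50 Y60.03 F891
G1 X33.88 Y36.79 F891
G1 X43.50 Y13.55 F891
G1 X66.74 Y3.93 F891
G1 X89.98 Y13.55 F891
G1 X99.60 Y36.79 F891
M5
G00 X173.18 Y52.19
M3 S333
G1 X57.28 Y15.44 F3295
G1 X166.91 Y69.47 F3295
G1 X95.41 Y35.74 F3295
M5
G00 X18.14 Y45.90
M3 S333
G1 X61.51 Y45.90 F3295
G1 X61.51 Y10.93 F3295
G1 X18.14 Y10.93 F3295
G1 X18.14 Y45.90 F3295
M5
G00 X0.00 Y0.00

1 u = 1 mm; y_m = 77.82 − y.

[1] `<circle>` circle, #000000→cut S815 F891: (99.60,36.79) → (89.98,60.03) → (66.74,69.65) → (43.50,60.03) → (33.88,36.79) → (43.50,13.55) → (66.74,3.93) → (89.98,13.55) → (99.60,36.79) (closed)

[2] `<path>` open polyline, #0000ff→engrave S333 F3295: (173.18,52.19) → (57.28,15.44) → (166.91,69.47) → (95.41,35.74)

[3] `<path>` rectangle, #0000ff→engrave S333 F3295: (18.14,45.90) → (61.51,45.90) → (61.51,10.93) → (18.14,10.93) → (18.14,45.90) (closed)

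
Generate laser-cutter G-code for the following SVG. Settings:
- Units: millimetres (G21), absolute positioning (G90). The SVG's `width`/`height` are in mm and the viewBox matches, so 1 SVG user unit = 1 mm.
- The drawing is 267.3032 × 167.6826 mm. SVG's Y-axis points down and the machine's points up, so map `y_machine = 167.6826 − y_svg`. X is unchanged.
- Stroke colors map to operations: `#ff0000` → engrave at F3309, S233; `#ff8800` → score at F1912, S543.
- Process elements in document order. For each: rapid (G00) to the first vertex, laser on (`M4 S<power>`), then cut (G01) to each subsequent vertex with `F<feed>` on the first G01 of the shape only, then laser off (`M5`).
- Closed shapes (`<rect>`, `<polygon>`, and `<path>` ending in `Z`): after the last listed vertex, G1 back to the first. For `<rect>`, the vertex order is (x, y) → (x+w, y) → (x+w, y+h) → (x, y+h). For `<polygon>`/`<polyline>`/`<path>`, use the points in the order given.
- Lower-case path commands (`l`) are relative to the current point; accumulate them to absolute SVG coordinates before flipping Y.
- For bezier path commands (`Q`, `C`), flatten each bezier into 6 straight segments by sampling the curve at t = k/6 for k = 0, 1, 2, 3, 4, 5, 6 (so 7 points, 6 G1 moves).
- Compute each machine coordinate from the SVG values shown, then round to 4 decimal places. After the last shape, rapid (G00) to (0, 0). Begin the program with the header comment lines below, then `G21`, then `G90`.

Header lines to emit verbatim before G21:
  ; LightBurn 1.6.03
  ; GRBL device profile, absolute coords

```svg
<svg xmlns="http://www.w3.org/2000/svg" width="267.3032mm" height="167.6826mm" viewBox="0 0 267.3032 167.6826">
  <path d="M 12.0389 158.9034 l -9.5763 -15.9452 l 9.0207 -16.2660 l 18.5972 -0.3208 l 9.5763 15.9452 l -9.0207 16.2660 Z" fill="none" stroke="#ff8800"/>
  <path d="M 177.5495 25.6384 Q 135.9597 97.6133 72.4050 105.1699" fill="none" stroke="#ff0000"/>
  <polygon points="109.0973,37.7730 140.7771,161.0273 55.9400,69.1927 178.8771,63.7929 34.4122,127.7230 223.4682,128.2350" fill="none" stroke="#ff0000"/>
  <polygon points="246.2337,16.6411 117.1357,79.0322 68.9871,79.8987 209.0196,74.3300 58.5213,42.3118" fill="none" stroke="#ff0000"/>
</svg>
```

1 u = 1 mm; y_m = 167.6826 − y.

[1] `<path>` regular polygon, #ff8800→score S543 F1912: (12.0389,8.7792) → (2.4626,24.7244) → (11.4833,40.9904) → (30.0805,41.3112) → (39.6568,25.3660) → (30.6361,9.1000) → (12.0389,8.7792) (closed)

[2] `<path>` quadratic bezier, #ff0000→engrave S233 F3309: (177.5495,142.0442) → (163.0761,119.8420) → (147.3824,101.2185) → (130.4685,86.1739) → (112.3343,74.7080) → (92.9798,66.8210) → (72.4050,62.5127)

[3] `<polygon>` closed polygon, #ff0000→engrave S233 F3309: (109.0973,129.9096) → (140.7771,6.6553) → (55.9400,98.4899) → (178.8771,103.8897) → (34.4122,39.9596) → (223.4682,39.4476) → (109.0973,129.9096) (closed)

[4] `<polygon>` closed polygon, #ff0000→engrave S233 F3309: (246.2337,151.0415) → (117.1357,88.6504) → (68.9871,87.7839) → (209.0196,93.3526) → (58.5213,125.3708) → (246.2337,151.0415) (closed)

; LightBurn 1.6.03
; GRBL device profile, absolute coords
G21
G90
G00 X12.0389 Y8.7792
M4 S543
G01 X2.4626 Y24.7244 F1912
G01 X11.4833 Y40.9904
G01 X30.0805 Y41.3112
G01 X39.6568 Y25.3660
G01 X30.6361 Y9.1000
G01 X12.0389 Y8.7792
M5
G00 X177.5495 Y142.0442
M4 S233
G01 X163.0761 Y119.8420 F3309
G01 X147.3824 Y101.2185
G01 X130.4685 Y86.1739
G01 X112.3343 Y74.7080
G01 X92.9798 Y66.8210
G01 X72.4050 Y62.5127
M5
G00 X109.0973 Y129.9096
M4 S233
G01 X140.7771 Y6.6553 F3309
G01 X55.9400 Y98.4899
G01 X178.8771 Y103.8897
G01 X34.4122 Y39.9596
G01 X223.4682 Y39.4476
G01 X109.0973 Y129.9096
M5
G00 X246.2337 Y151.0415
M4 S233
G01 X117.1357 Y88.6504 F3309
G01 X68.9871 Y87.7839
G01 X209.0196 Y93.3526
G01 X58.5213 Y125.3708
G01 X246.2337 Y151.0415
M5
G00 X0.0000 Y0.0000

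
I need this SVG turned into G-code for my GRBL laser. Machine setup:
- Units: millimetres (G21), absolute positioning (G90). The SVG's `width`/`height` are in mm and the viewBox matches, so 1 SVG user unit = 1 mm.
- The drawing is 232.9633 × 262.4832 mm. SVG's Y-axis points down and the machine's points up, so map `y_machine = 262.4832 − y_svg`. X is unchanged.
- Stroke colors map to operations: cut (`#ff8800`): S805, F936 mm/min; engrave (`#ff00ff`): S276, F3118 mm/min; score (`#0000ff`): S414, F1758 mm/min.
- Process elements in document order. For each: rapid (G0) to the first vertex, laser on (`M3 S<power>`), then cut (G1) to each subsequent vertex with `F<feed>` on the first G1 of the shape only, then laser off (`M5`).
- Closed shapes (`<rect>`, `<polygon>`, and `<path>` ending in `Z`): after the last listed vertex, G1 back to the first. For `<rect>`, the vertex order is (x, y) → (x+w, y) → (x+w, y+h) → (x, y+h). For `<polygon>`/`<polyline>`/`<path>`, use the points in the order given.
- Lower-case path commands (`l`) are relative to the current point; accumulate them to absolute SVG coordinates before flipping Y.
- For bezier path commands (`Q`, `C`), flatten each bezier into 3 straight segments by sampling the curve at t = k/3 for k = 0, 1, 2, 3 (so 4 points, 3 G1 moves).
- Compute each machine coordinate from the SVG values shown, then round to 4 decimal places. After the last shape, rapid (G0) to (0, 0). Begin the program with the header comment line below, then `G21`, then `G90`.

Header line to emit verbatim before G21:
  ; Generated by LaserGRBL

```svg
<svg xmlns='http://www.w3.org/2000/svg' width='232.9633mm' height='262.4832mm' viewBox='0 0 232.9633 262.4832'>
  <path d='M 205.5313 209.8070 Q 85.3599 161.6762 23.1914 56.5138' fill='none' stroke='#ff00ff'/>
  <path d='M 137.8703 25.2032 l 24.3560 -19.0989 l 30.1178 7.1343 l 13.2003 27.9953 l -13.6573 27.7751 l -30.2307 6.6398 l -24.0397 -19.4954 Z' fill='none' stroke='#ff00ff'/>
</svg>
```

viewBox `0 0 232.9633 262.4832` with mm width/height → 1 unit = 1 mm. Flip: y_m = 262.4832 − y_svg.

**Shape 1** — `<path>` quadratic bezier, stroke `#ff00ff` → engrave (S276, F3118). Control points (SVG): P0=(205.5313,209.8070), P1=(85.3599,161.6762), P2=(23.1914,56.5138); sampled at t=k/3. Machine vertices: (205.5313,52.6762) → (131.8618,91.1002) → (71.0818,142.1980) → (23.1914,205.9694). Open path.

**Shape 2** — `<path>` regular polygon, stroke `#ff00ff` → engrave (S276, F3118). Machine vertices: (137.8703,237.2800) → (162.2263,256.3789) → (192.3441,249.2446) → (205.5444,221.2493) → (191.8871,193.4742) → (161.6564,186.8344) → (137.6167,206.3298) → (137.8703,237.2800). Closed: final G1 returns to the first vertex.

; Generated by LaserGRBL
G21
G90
G0 X205.5313 Y52.6762
M3 S276
G1 X131.8618 Y91.1002 F3118
G1 X71.0818 Y142.1980
G1 X23.1914 Y205.9694
M5
G0 X137.8703 Y237.2800
M3 S276
G1 X162.2263 Y256.3789 F3118
G1 X192.3441 Y249.2446
G1 X205.5444 Y221.2493
G1 X191.8871 Y193.4742
G1 X161.6564 Y186.8344
G1 X137.6167 Y206.3298
G1 X137.8703 Y237.2800
M5
G0 X0.0000 Y0.0000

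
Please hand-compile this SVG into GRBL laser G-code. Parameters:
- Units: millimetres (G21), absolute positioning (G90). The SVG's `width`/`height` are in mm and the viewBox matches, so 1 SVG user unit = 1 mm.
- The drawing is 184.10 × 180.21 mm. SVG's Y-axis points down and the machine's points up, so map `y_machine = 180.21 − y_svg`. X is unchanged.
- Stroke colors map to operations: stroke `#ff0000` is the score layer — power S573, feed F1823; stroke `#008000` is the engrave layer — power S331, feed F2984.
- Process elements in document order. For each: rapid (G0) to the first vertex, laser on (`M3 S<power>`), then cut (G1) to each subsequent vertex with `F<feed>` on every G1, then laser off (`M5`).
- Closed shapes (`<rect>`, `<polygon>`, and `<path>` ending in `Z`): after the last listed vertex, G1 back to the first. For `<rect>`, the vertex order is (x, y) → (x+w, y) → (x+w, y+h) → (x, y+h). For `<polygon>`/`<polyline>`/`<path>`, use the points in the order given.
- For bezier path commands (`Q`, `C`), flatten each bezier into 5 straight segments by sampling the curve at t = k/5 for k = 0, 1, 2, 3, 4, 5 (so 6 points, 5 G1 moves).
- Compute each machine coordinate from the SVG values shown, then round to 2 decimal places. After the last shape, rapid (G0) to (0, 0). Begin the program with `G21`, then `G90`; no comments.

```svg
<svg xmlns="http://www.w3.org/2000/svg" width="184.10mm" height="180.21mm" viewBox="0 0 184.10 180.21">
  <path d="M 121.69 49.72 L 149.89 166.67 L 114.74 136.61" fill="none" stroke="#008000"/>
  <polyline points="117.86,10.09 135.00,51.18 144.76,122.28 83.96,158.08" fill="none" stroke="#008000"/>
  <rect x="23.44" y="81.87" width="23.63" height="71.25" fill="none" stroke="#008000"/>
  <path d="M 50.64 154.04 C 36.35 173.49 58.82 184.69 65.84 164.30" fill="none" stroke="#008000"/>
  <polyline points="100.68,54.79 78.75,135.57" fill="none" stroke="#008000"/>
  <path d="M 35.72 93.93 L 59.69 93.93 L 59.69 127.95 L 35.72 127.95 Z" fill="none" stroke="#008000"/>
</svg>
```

1 u = 1 mm; y_m = 180.21 − y.

[1] `<path>` open polyline, #008000→engrave S331 F2984: (121.69,130.49) → (149.89,13.54) → (114.74,43.60)

[2] `<polyline>` open polyline, #008000→engrave S331 F2984: (117.86,170.12) → (135.00,129.03) → (144.76,57.93) → (83.96,22.13)

[3] `<rect>` rectangle, #008000→engrave S331 F2984: (23.44,98.34) → (47.07,98.34) → (47.07,27.09) → (23.44,27.09) → (23.44,98.34) (closed)

[4] `<path>` cubic bezier, #008000→engrave S331 F2984: (50.64,26.17) → (46.06,15.68) → (47.80,8.28) → (53.34,5.11) → (60.19,7.28) → (65.84,15.91)

[5] `<polyline>` line segment, #008000→engrave S331 F2984: (100.68,125.42) → (78.75,44.64)

[6] `<path>` rectangle, #008000→engrave S331 F2984: (35.72,86.28) → (59.69,86.28) → (59.69,52.26) → (35.72,52.26) → (35.72,86.28) (closed)

G21
G90
G0 X121.69 Y130.49
M3 S331
G1 X149.89 Y13.54 F2984
G1 X114.74 Y43.60 F2984
M5
G0 X117.86 Y170.12
M3 S331
G1 X135.00 Y129.03 F2984
G1 X144.76 Y57.93 F2984
G1 X83.96 Y22.13 F2984
M5
G0 X23.44 Y98.34
M3 S331
G1 X47.07 Y98.34 F2984
G1 X47.07 Y27.09 F2984
G1 X23.44 Y27.09 F2984
G1 X23.44 Y98.34 F2984
M5
G0 X50.64 Y26.17
M3 S331
G1 X46.06 Y15.68 F2984
G1 X47.80 Y8.28 F2984
G1 X53.34 Y5.11 F2984
G1 X60.19 Y7.28 F2984
G1 X65.84 Y15.91 F2984
M5
G0 X100.68 Y125.42
M3 S331
G1 X78.75 Y44.64 F2984
M5
G0 X35.72 Y86.28
M3 S331
G1 X59.69 Y86.28 F2984
G1 X59.69 Y52.26 F2984
G1 X35.72 Y52.26 F2984
G1 X35.72 Y86.28 F2984
M5
G0 X0.00 Y0.00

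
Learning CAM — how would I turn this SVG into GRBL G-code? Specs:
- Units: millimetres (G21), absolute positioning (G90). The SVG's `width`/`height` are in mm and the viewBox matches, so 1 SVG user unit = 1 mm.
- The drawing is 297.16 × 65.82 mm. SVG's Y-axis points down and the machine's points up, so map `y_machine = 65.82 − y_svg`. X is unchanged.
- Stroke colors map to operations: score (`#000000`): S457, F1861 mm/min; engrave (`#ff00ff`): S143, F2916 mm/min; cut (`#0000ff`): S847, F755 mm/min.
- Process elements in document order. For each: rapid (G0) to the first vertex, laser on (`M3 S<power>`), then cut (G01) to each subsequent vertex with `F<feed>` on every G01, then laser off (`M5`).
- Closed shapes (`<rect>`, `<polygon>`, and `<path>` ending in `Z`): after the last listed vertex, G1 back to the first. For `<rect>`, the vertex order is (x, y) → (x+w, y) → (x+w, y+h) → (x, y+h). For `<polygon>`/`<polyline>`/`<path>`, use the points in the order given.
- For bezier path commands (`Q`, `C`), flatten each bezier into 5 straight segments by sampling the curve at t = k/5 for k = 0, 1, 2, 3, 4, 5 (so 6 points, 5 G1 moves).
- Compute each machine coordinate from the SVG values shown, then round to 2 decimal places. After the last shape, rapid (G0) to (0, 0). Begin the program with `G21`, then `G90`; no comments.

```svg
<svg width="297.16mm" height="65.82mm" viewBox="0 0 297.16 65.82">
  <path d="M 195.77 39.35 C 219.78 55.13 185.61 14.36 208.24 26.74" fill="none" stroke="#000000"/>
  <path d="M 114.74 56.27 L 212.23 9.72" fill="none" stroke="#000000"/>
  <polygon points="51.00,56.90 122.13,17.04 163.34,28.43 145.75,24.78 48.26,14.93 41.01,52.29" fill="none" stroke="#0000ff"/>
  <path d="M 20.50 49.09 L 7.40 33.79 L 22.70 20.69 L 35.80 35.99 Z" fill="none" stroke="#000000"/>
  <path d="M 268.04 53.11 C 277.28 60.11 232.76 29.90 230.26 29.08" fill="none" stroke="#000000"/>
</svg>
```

G21
G90
G0 X195.77 Y26.47
M3 S457
G01 X204.11 Y22.91 F1861
G01 X204.01 Y27.66 F1861
G01 X200.99 Y35.44 F1861
G01 X200.56 Y41.01 F1861
G01 X208.24 Y39.08 F1861
M5
G0 X114.74 Y9.55
M3 S457
G01 X212.23 Y56.10 F1861
M5
G0 X51.00 Y8.92
M3 S847
G01 X122.13 Y48.78 F755
G01 X163.34 Y37.39 F755
G01 X145.75 Y41.04 F755
G01 X48.26 Y50.89 F755
G01 X41.01 Y13.53 F755
G01 X51.00 Y8.92 F755
M5
G0 X20.50 Y16.73
M3 S457
G01 X7.40 Y32.03 F1861
G01 X22.70 Y45.13 F1861
G01 X35.80 Y29.83 F1861
G01 X20.50 Y16.73 F1861
M5
G0 X268.04 Y12.71
M3 S457
G01 X267.90 Y12.44 F1861
G01 X259.45 Y17.91 F1861
G01 X247.30 Y25.91 F1861
G01 X236.04 Y33.25 F1861
G01 X230.26 Y36.74 F1861
M5
G0 X0.00 Y0.00

1 u = 1 mm; y_m = 65.82 − y.

[1] `<path>` cubic bezier, #000000→score S457 F1861: (195.77,26.47) → (204.11,22.91) → (204.01,27.66) → (200.99,35.44) → (200.56,41.01) → (208.24,39.08)

[2] `<path>` line segment, #000000→score S457 F1861: (114.74,9.55) → (212.23,56.10)

[3] `<polygon>` closed polygon, #0000ff→cut S847 F755: (51.00,8.92) → (122.13,48.78) → (163.34,37.39) → (145.75,41.04) → (48.26,50.89) → (41.01,13.53) → (51.00,8.92) (closed)

[4] `<path>` regular polygon, #000000→score S457 F1861: (20.50,16.73) → (7.40,32.03) → (22.70,45.13) → (35.80,29.83) → (20.50,16.73) (closed)

[5] `<path>` cubic bezier, #000000→score S457 F1861: (268.04,12.71) → (267.90,12.44) → (259.45,17.91) → (247.30,25.91) → (236.04,33.25) → (230.26,36.74)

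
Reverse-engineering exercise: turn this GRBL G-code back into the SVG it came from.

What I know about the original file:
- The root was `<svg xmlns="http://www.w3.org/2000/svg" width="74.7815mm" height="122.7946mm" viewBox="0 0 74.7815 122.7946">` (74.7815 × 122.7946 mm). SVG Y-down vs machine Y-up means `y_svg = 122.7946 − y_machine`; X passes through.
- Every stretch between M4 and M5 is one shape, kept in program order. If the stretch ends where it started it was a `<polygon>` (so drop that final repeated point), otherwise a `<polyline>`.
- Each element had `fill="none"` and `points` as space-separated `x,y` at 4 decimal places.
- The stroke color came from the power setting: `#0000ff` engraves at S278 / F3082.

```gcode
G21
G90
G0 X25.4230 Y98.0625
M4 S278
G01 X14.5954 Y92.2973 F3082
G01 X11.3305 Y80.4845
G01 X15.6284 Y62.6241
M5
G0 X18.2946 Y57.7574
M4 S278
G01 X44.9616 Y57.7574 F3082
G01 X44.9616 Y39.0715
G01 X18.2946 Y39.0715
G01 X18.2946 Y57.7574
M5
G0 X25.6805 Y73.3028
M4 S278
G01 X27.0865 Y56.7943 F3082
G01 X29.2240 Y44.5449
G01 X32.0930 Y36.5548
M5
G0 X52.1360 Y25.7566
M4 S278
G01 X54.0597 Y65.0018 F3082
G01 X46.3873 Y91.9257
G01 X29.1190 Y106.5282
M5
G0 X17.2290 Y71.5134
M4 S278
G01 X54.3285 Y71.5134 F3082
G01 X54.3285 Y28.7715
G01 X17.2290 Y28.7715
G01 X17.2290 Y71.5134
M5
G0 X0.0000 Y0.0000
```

y_svg = 122.7946 − y_m. Every run uses S278, so all elements get stroke `#0000ff` (engrave).

[1] open run; points: 25.4230,24.7321 14.5954,30.4973 11.3305,42.3101 15.6284,60.1705

[2] closed run; points: 18.2946,65.0372 44.9616,65.0372 44.9616,83.7231 18.2946,83.7231

[3] open run; points: 25.6805,49.4918 27.0865,66.0003 29.2240,78.2497 32.0930,86.2398

[4] open run; points: 52.1360,97.0380 54.0597,57.7928 46.3873,30.8689 29.1190,16.2664

[5] closed run; points: 17.2290,51.2812 54.3285,51.2812 54.3285,94.0231 17.2290,94.0231

<svg xmlns="http://www.w3.org/2000/svg" width="74.7815mm" height="122.7946mm" viewBox="0 0 74.7815 122.7946">
  <polyline points="25.4230,24.7321 14.5954,30.4973 11.3305,42.3101 15.6284,60.1705" fill="none" stroke="#0000ff"/>
  <polygon points="18.2946,65.0372 44.9616,65.0372 44.9616,83.7231 18.2946,83.7231" fill="none" stroke="#0000ff"/>
  <polyline points="25.6805,49.4918 27.0865,66.0003 29.2240,78.2497 32.0930,86.2398" fill="none" stroke="#0000ff"/>
  <polyline points="52.1360,97.0380 54.0597,57.7928 46.3873,30.8689 29.1190,16.2664" fill="none" stroke="#0000ff"/>
  <polygon points="17.2290,51.2812 54.3285,51.2812 54.3285,94.0231 17.2290,94.0231" fill="none" stroke="#0000ff"/>
</svg>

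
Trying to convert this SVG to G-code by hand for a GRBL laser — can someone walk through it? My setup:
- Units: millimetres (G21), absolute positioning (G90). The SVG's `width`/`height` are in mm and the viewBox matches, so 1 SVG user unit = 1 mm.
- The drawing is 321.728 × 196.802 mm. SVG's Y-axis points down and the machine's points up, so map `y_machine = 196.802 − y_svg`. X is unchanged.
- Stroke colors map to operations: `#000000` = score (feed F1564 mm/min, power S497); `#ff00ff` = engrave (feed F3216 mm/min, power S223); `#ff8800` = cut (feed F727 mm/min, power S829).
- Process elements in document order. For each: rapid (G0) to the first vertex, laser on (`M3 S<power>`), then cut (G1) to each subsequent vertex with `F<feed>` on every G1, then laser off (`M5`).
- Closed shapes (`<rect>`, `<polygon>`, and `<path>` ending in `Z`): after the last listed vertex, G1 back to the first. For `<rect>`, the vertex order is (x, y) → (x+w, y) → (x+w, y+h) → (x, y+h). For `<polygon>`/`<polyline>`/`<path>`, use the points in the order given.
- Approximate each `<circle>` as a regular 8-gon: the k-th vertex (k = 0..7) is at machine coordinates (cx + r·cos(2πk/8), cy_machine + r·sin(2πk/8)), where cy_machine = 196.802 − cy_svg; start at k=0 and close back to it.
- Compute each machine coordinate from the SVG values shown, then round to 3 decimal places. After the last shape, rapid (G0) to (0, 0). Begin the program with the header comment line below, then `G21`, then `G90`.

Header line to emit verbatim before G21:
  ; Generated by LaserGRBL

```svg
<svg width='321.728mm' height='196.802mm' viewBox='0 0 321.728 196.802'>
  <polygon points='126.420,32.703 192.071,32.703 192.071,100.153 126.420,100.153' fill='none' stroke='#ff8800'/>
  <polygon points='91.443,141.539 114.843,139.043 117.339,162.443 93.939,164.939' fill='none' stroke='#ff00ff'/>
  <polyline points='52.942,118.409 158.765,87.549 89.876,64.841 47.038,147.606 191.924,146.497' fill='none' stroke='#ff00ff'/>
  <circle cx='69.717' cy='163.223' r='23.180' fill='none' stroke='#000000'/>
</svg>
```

; Generated by LaserGRBL
G21
G90
G0 X126.420 Y164.099
M3 S829
G1 X192.071 Y164.099 F727
G1 X192.071 Y96.649 F727
G1 X126.420 Y96.649 F727
G1 X126.420 Y164.099 F727
M5
G0 X91.443 Y55.263
M3 S223
G1 X114.843 Y57.759 F3216
G1 X117.339 Y34.359 F3216
G1 X93.939 Y31.863 F3216
G1 X91.443 Y55.263 F3216
M5
G0 X52.942 Y78.393
M3 S223
G1 X158.765 Y109.253 F3216
G1 X89.876 Y131.961 F3216
G1 X47.038 Y49.196 F3216
G1 X191.924 Y50.305 F3216
M5
G0 X92.897 Y33.579
M3 S497
G1 X86.108 Y49.970 F1564
G1 X69.717 Y56.759 F1564
G1 X53.326 Y49.970 F1564
G1 X46.537 Y33.579 F1564
G1 X53.326 Y17.188 F1564
G1 X69.717 Y10.399 F1564
G1 X86.108 Y17.188 F1564
G1 X92.897 Y33.579 F1564
M5
G0 X0.000 Y0.000

viewBox `0 0 321.728 196.802` with mm width/height → 1 unit = 1 mm. Flip: y_m = 196.802 − y_svg.

**Shape 1** — `<polygon>` rectangle, stroke `#ff8800` → cut (S829, F727). Machine vertices: (126.420,164.099) → (192.071,164.099) → (192.071,96.649) → (126.420,96.649) → (126.420,164.099). Closed: final G1 returns to the first vertex.

**Shape 2** — `<polygon>` regular polygon, stroke `#ff00ff` → engrave (S223, F3216). Machine vertices: (91.443,55.263) → (114.843,57.759) → (117.339,34.359) → (93.939,31.863) → (91.443,55.263). Closed: final G1 returns to the first vertex.

**Shape 3** — `<polyline>` open polyline, stroke `#ff00ff` → engrave (S223, F3216). Machine vertices: (52.942,78.393) → (158.765,109.253) → (89.876,131.961) → (47.038,49.196) → (191.924,50.305). Open path.

**Shape 4** — `<circle>` circle, stroke `#000000` → score (S497, F1564). Machine vertices: (92.897,33.579) → (86.108,49.970) → (69.717,56.759) → (53.326,49.970) → (46.537,33.579) → (53.326,17.188) → (69.717,10.399) → (86.108,17.188) → (92.897,33.579). Closed: final G1 returns to the first vertex.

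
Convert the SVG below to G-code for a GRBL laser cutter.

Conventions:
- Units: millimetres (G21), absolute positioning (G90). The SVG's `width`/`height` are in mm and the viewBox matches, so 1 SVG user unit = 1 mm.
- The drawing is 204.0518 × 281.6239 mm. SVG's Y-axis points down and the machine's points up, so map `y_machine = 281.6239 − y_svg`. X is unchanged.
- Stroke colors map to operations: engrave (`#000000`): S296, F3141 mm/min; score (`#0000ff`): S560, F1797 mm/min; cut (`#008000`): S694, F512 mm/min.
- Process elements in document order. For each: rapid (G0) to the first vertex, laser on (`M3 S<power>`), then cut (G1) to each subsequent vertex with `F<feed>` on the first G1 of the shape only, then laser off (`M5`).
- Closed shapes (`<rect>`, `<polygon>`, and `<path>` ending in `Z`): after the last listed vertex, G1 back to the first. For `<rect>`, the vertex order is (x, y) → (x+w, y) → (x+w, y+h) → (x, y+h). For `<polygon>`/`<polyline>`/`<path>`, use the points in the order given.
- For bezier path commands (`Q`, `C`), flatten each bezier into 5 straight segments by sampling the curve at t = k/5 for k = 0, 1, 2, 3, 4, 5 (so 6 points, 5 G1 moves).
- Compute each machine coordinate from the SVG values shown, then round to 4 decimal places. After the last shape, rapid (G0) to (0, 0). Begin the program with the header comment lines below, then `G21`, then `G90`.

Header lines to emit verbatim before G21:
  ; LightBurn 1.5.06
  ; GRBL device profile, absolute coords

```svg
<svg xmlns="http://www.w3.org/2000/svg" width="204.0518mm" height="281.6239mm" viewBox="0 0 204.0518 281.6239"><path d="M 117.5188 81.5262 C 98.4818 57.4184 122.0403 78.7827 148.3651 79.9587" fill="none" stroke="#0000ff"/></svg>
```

; LightBurn 1.5.06
; GRBL device profile, absolute coords
G21
G90
G0 X117.5188 Y200.0977
M3 S560
G1 X110.8894 Y209.6310 F1797
G1 X112.5712 Y211.4027
G1 X120.6522 Y208.5645
G1 X133.2208 Y204.2681
G1 X148.3651 Y201.6652
M5
G0 X0.0000 Y0.0000

Since the viewBox matches the mm dimensions, user units are millimetres directly. The only transform is the Y-flip y_m = 281.6239 − y_svg.

Shape 1 is a cubic bezier drawn with `<path>`. Its stroke #0000ff means score at S560, F1797. After flipping Y the toolpath is (117.5188,200.0977) → (110.8894,209.6310) → (112.5712,211.4027) → (120.6522,208.5645) → (133.2208,204.2681) → (148.3651,201.6652).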